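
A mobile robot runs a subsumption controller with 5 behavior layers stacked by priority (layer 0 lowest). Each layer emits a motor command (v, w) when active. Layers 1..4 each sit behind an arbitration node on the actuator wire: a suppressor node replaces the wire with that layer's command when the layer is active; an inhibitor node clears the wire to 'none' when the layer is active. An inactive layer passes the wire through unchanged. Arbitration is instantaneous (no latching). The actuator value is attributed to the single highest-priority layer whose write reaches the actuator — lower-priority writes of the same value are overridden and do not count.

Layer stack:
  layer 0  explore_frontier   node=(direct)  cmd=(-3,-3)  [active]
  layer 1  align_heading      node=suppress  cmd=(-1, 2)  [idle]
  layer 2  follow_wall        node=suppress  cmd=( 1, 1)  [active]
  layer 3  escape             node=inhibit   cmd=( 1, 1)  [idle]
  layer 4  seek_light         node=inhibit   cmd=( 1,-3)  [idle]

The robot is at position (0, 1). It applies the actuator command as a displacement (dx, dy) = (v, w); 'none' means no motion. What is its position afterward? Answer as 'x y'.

L0 explore_frontier: active, feeds wire = (-3, -3)
L1 align_heading: idle → wire stays (-3, -3)
L2 follow_wall: active, suppressor → wire = (1, 1)
L3 escape: idle → wire stays (1, 1)
L4 seek_light: idle → wire stays (1, 1)
actuator = (1, 1)
position: (0, 1) + (1, 1) = (1, 2)

1 2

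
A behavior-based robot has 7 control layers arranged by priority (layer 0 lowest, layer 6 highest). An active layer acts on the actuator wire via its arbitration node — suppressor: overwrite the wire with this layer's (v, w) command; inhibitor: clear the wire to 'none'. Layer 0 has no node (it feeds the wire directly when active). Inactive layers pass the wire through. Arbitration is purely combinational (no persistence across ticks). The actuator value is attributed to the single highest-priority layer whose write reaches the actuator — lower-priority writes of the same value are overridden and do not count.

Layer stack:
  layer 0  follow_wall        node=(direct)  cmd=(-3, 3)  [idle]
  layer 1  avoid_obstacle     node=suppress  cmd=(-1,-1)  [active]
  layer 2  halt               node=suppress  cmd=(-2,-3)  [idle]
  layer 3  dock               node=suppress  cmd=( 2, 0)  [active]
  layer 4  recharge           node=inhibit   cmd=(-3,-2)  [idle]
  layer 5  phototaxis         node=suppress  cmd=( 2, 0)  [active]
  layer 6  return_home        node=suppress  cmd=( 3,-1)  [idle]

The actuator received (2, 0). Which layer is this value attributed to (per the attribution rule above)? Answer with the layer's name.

phototaxis

[0] follow_wall off; wire := none
[1] avoid_obstacle on (suppress); wire := (-1, -1)
[2] halt off; pass (-1, -1)
[3] dock on (suppress); wire := (2, 0)
[4] recharge off; pass (2, 0)
[5] phototaxis on (suppress); wire := (2, 0)
[6] return_home off; pass (2, 0)
output (2, 0)
last writer: layer 5 = phototaxis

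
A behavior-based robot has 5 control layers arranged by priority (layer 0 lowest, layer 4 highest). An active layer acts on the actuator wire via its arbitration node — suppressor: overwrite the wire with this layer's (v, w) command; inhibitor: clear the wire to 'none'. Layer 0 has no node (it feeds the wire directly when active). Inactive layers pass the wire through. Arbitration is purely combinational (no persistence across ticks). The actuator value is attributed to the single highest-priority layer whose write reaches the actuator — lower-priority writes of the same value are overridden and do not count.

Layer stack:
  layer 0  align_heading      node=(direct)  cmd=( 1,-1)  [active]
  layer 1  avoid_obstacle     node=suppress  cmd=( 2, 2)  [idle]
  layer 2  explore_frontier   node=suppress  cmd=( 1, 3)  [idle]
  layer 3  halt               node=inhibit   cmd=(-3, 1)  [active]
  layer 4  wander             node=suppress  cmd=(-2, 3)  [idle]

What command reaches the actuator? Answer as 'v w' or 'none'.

none

[0] align_heading on; wire := (1, -1)
[1] avoid_obstacle off; pass (1, -1)
[2] explore_frontier off; pass (1, -1)
[3] halt on (inhibit); wire := none
[4] wander off; pass none
output none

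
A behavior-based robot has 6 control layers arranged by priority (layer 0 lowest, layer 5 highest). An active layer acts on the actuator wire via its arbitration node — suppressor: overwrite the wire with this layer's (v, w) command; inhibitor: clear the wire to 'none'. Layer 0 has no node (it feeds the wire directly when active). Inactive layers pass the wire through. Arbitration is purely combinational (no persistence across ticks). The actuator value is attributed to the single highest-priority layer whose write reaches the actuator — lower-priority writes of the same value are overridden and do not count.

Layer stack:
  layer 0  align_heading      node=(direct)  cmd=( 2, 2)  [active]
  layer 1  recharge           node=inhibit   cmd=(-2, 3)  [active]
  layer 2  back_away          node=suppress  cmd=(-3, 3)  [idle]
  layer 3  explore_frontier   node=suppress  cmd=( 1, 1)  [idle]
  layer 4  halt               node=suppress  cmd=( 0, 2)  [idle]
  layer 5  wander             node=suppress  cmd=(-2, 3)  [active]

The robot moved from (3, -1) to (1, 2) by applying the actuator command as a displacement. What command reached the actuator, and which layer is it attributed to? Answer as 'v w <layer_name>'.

-2 3 wander

displacement = (1, 2) − (3, -1) = (-2, 3)
L0 align_heading: active, feeds wire = (2, 2)
L1 recharge: active, inhibitor → wire = none
L2 back_away: idle → wire stays none
L3 explore_frontier: idle → wire stays none
L4 halt: idle → wire stays none
L5 wander: active, suppressor → wire = (-2, 3)
actuator = (-2, 3) — from layer 5 (wander)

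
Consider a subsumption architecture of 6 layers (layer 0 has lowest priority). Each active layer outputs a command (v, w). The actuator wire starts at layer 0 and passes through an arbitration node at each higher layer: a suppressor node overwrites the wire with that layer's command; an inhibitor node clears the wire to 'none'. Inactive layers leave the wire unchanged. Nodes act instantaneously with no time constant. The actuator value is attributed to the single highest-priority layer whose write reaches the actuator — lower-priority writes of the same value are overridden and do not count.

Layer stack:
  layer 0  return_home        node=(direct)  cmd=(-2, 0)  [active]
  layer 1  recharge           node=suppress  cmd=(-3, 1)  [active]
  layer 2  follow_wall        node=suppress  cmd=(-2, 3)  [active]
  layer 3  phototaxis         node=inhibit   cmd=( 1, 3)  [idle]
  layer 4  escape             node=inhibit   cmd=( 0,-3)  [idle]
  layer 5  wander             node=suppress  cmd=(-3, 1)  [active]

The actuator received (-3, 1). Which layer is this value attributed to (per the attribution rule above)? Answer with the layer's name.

wander

[0] return_home on; wire := (-2, 0)
[1] recharge on (suppress); wire := (-3, 1)
[2] follow_wall on (suppress); wire := (-2, 3)
[3] phototaxis off; pass (-2, 3)
[4] escape off; pass (-2, 3)
[5] wander on (suppress); wire := (-3, 1)
output (-3, 1)
last writer: layer 5 = wander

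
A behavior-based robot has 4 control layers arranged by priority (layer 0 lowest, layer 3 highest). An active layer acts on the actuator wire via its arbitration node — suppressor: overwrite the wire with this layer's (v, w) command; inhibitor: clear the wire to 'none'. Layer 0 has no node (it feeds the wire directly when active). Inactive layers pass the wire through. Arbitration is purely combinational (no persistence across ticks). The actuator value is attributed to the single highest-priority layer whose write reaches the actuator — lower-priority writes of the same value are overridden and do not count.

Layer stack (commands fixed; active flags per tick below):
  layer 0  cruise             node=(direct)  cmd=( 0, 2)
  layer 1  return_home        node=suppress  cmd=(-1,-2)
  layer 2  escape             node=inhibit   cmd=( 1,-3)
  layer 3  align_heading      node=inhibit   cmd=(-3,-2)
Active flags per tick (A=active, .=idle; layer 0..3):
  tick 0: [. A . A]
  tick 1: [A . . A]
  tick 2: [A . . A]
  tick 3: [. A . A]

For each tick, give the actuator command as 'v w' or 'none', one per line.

none
none
none
none

tick 0:
  [0] cruise off; wire := none
  [1] return_home on (suppress); wire := (-1, -2)
  [2] escape off; pass (-1, -2)
  [3] align_heading on (inhibit); wire := none
  output none
tick 1:
  [0] cruise on; wire := (0, 2)
  [1] return_home off; pass (0, 2)
  [2] escape off; pass (0, 2)
  [3] align_heading on (inhibit); wire := none
  output none
tick 2:
  [0] cruise on; wire := (0, 2)
  [1] return_home off; pass (0, 2)
  [2] escape off; pass (0, 2)
  [3] align_heading on (inhibit); wire := none
  output none
tick 3:
  [0] cruise off; wire := none
  [1] return_home on (suppress); wire := (-1, -2)
  [2] escape off; pass (-1, -2)
  [3] align_heading on (inhibit); wire := none
  output none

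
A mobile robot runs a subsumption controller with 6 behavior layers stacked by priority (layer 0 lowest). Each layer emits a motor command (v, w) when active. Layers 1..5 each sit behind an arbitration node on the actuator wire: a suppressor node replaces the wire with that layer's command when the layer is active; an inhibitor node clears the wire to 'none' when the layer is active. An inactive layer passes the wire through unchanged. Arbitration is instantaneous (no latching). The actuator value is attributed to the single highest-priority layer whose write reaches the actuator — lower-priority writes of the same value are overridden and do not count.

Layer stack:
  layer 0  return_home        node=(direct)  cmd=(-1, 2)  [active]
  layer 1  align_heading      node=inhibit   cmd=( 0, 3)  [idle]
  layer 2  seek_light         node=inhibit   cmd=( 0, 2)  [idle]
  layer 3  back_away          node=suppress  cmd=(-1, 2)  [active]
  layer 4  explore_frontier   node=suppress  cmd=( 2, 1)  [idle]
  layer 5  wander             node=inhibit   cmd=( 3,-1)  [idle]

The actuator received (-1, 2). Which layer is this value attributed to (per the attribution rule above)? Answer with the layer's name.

layer 0 (return_home) active — direct: (-1, 2)
layer 1 (align_heading) idle — unchanged: (-1, 2)
layer 2 (seek_light) idle — unchanged: (-1, 2)
layer 3 (back_away) active — suppresses: (-1, 2)
layer 4 (explore_frontier) idle — unchanged: (-1, 2)
layer 5 (wander) idle — unchanged: (-1, 2)
→ actuator (-1, 2)
last writer: layer 3 = back_away

back_away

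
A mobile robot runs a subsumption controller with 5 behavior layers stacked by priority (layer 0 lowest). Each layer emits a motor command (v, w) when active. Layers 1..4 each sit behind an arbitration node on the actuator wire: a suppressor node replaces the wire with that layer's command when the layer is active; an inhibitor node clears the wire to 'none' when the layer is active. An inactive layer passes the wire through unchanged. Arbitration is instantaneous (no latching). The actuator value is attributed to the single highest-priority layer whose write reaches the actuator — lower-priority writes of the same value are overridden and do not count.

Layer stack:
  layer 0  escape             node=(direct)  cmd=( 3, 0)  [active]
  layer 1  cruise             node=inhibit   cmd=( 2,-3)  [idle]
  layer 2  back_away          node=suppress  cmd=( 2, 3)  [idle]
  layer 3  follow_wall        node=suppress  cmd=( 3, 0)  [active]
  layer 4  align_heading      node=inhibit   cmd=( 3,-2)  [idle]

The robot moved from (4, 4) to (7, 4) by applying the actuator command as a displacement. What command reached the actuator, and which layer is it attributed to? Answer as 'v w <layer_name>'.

3 0 follow_wall

displacement = (7, 4) − (4, 4) = (3, 0)
[0] escape on; wire := (3, 0)
[1] cruise off; pass (3, 0)
[2] back_away off; pass (3, 0)
[3] follow_wall on (suppress); wire := (3, 0)
[4] align_heading off; pass (3, 0)
output (3, 0) — from layer 3 (follow_wall)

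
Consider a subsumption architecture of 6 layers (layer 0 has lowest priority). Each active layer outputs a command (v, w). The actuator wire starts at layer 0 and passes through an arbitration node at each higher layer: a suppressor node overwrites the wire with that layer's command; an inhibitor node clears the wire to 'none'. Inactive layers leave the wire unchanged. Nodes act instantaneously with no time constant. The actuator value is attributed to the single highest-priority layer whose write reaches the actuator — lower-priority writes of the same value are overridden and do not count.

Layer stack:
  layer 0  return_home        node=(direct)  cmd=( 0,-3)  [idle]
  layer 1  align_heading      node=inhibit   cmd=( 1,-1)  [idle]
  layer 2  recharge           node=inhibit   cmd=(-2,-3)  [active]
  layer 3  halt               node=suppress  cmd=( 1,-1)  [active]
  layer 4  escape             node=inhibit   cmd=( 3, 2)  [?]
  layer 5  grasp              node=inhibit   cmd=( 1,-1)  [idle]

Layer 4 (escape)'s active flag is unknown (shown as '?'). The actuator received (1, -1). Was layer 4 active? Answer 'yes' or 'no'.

If layer 4 is active=yes:
  actuator would be none
If layer 4 is active=no:
  actuator would be (1, -1)
Observed (1, -1), so layer 4 was idle.

no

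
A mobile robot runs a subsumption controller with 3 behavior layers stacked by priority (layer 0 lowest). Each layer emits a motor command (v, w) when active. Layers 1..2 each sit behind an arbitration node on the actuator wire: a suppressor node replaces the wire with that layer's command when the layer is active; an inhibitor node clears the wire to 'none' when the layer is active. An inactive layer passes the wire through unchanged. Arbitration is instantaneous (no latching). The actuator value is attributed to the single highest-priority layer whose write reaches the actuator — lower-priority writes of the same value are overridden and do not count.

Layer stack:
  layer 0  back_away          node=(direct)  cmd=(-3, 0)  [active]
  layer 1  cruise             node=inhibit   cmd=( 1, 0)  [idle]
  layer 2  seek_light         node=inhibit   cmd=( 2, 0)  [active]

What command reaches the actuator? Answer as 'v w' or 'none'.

layer 0 (back_away) active — direct: (-3, 0)
layer 1 (cruise) idle — unchanged: (-3, 0)
layer 2 (seek_light) active — inhibits: none
→ actuator none

none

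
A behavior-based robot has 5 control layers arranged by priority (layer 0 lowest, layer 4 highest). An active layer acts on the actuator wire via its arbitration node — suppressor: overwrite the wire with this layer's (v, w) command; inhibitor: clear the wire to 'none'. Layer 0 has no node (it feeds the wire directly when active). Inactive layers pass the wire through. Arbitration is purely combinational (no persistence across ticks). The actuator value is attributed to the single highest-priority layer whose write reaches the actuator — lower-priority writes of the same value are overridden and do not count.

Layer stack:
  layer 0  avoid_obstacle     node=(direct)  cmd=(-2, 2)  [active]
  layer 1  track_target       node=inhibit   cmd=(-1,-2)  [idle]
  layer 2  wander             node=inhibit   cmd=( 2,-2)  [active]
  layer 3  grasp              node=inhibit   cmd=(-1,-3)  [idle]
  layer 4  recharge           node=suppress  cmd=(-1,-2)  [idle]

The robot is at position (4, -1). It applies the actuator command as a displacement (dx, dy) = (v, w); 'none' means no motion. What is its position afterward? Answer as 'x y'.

layer 0 (avoid_obstacle) active — direct: (-2, 2)
layer 1 (track_target) idle — unchanged: (-2, 2)
layer 2 (wander) active — inhibits: none
layer 3 (grasp) idle — unchanged: none
layer 4 (recharge) idle — unchanged: none
→ actuator none
position: (4, -1) + none = (4, -1)

4 -1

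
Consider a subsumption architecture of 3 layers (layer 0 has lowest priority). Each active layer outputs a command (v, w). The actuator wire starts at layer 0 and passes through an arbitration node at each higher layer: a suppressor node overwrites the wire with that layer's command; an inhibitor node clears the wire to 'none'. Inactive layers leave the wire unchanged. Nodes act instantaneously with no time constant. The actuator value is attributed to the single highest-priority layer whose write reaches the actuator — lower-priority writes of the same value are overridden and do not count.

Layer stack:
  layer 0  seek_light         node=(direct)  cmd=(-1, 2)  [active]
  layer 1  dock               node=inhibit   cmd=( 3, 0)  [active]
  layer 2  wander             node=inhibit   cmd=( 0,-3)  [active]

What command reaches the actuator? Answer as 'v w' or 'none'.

none

layer 0 (seek_light) active — direct: (-1, 2)
layer 1 (dock) active — inhibits: none
layer 2 (wander) active — inhibits: none
→ actuator none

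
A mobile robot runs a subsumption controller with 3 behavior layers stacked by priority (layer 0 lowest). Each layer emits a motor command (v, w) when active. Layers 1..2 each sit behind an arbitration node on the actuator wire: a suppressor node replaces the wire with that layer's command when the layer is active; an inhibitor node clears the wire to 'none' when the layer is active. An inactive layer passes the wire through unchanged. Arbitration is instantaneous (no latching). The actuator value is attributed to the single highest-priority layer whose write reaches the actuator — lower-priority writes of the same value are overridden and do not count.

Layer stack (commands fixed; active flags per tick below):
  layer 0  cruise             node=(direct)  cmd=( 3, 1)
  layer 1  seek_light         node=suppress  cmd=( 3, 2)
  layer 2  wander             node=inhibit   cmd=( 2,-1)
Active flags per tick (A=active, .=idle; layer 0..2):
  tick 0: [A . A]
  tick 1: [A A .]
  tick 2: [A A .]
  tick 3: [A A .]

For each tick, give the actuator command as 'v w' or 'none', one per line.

none
3 2
3 2
3 2

tick 0:
  [0] cruise on; wire := (3, 1)
  [1] seek_light off; pass (3, 1)
  [2] wander on (inhibit); wire := none
  output none
tick 1:
  [0] cruise on; wire := (3, 1)
  [1] seek_light on (suppress); wire := (3, 2)
  [2] wander off; pass (3, 2)
  output (3, 2)
tick 2:
  [0] cruise on; wire := (3, 1)
  [1] seek_light on (suppress); wire := (3, 2)
  [2] wander off; pass (3, 2)
  output (3, 2)
tick 3:
  [0] cruise on; wire := (3, 1)
  [1] seek_light on (suppress); wire := (3, 2)
  [2] wander off; pass (3, 2)
  output (3, 2)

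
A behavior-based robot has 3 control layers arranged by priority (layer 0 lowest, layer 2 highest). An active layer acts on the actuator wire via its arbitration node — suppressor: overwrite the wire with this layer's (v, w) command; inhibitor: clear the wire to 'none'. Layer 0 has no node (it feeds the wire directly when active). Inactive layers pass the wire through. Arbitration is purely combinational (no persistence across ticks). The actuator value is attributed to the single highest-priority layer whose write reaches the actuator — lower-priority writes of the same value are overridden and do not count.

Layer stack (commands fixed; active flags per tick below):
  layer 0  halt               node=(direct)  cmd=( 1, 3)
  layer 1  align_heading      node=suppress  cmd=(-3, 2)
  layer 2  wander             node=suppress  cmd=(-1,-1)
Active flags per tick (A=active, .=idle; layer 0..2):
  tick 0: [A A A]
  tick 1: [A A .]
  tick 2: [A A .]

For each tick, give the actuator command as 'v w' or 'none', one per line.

tick 0:
  layer 0 (halt) active — direct: (1, 3)
  layer 1 (align_heading) active — suppresses: (-3, 2)
  layer 2 (wander) active — suppresses: (-1, -1)
  → actuator (-1, -1)
tick 1:
  layer 0 (halt) active — direct: (1, 3)
  layer 1 (align_heading) active — suppresses: (-3, 2)
  layer 2 (wander) idle — unchanged: (-3, 2)
  → actuator (-3, 2)
tick 2:
  layer 0 (halt) active — direct: (1, 3)
  layer 1 (align_heading) active — suppresses: (-3, 2)
  layer 2 (wander) idle — unchanged: (-3, 2)
  → actuator (-3, 2)

-1 -1
-3 2
-3 2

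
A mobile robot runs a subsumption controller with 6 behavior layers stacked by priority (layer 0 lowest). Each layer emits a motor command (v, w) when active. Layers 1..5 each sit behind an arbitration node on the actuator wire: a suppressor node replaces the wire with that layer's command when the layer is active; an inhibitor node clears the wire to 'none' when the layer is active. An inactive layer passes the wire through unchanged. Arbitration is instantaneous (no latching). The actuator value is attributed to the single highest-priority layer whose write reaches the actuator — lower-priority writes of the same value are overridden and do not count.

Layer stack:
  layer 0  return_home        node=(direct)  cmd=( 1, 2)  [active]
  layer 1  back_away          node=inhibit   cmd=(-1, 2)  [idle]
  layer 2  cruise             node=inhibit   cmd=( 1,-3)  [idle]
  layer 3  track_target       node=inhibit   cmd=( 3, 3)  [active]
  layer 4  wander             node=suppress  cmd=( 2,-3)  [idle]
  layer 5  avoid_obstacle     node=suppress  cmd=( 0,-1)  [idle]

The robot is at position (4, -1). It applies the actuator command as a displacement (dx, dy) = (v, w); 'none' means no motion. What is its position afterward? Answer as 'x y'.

4 -1

L0 return_home: active, feeds wire = (1, 2)
L1 back_away: idle → wire stays (1, 2)
L2 cruise: idle → wire stays (1, 2)
L3 track_target: active, inhibitor → wire = none
L4 wander: idle → wire stays none
L5 avoid_obstacle: idle → wire stays none
actuator = none
position: (4, -1) + none = (4, -1)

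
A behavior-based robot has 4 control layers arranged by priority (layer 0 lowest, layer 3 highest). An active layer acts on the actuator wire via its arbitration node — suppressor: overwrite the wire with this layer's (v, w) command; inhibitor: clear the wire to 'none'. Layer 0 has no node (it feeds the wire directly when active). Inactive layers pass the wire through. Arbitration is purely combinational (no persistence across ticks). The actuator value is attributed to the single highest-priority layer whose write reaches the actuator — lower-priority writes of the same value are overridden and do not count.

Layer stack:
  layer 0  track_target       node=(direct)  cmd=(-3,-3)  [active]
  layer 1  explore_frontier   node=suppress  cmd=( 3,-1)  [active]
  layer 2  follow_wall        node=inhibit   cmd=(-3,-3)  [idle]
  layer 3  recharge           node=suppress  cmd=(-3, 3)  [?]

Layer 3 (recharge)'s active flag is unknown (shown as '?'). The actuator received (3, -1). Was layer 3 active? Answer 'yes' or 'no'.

no

If layer 3 is active=yes:
  actuator would be (-3, 3)
If layer 3 is active=no:
  actuator would be (3, -1)
Observed (3, -1), so layer 3 was idle.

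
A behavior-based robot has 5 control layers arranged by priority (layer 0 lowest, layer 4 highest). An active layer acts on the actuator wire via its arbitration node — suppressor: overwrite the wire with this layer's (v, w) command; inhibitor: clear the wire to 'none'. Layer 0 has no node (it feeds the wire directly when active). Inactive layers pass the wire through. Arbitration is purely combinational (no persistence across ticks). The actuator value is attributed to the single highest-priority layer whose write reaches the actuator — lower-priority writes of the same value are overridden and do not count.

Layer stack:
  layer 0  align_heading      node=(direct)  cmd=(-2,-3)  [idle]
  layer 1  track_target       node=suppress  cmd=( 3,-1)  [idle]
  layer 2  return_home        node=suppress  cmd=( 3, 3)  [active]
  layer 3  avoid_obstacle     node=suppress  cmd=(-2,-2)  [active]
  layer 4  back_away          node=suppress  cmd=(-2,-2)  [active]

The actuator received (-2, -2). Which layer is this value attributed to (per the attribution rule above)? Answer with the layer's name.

back_away

[0] align_heading off; wire := none
[1] track_target off; pass none
[2] return_home on (suppress); wire := (3, 3)
[3] avoid_obstacle on (suppress); wire := (-2, -2)
[4] back_away on (suppress); wire := (-2, -2)
output (-2, -2)
last writer: layer 4 = back_away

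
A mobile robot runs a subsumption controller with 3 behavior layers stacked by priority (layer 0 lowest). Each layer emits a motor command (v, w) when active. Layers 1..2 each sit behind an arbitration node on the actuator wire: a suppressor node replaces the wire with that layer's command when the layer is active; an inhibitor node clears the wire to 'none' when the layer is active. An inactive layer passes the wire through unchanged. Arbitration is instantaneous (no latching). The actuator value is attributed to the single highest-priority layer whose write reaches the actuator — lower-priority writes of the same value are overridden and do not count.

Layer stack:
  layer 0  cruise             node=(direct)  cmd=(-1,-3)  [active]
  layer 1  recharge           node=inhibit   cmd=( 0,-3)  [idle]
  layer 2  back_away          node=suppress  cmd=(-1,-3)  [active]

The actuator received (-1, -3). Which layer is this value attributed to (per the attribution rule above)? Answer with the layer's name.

back_away

[0] cruise on; wire := (-1, -3)
[1] recharge off; pass (-1, -3)
[2] back_away on (suppress); wire := (-1, -3)
output (-1, -3)
last writer: layer 2 = back_away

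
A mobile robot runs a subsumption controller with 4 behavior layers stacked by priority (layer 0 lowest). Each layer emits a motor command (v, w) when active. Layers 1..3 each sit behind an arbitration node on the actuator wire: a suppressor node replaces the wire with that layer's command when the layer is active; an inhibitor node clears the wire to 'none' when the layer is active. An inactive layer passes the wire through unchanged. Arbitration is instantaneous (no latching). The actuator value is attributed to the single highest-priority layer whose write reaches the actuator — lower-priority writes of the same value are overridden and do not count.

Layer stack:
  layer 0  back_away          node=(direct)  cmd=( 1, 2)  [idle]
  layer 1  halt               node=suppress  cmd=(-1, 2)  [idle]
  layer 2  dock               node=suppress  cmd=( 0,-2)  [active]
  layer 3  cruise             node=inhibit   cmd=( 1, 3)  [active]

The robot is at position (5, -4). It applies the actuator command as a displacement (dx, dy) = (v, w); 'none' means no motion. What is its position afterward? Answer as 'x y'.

5 -4

L0 back_away: idle → wire = none
L1 halt: idle → wire stays none
L2 dock: active, suppressor → wire = (0, -2)
L3 cruise: active, inhibitor → wire = none
actuator = none
position: (5, -4) + none = (5, -4)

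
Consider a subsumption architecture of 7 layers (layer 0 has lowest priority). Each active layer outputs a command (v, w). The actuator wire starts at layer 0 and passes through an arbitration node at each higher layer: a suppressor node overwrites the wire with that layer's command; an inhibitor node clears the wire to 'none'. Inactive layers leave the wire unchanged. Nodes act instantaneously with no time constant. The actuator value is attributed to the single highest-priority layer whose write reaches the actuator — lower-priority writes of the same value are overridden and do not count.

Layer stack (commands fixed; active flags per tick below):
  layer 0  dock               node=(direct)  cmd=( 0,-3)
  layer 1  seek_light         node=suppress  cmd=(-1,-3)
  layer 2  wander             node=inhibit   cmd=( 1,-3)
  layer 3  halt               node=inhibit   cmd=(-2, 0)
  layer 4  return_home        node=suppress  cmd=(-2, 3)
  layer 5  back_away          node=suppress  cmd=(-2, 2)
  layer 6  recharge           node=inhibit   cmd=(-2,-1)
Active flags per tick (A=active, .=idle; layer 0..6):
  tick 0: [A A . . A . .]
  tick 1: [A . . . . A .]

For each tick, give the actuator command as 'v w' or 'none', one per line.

-2 3
-2 2

tick 0:
  L0 dock: active, feeds wire = (0, -3)
  L1 seek_light: active, suppressor → wire = (-1, -3)
  L2 wander: idle → wire stays (-1, -3)
  L3 halt: idle → wire stays (-1, -3)
  L4 return_home: active, suppressor → wire = (-2, 3)
  L5 back_away: idle → wire stays (-2, 3)
  L6 recharge: idle → wire stays (-2, 3)
  actuator = (-2, 3)
tick 1:
  L0 dock: active, feeds wire = (0, -3)
  L1 seek_light: idle → wire stays (0, -3)
  L2 wander: idle → wire stays (0, -3)
  L3 halt: idle → wire stays (0, -3)
  L4 return_home: idle → wire stays (0, -3)
  L5 back_away: active, suppressor → wire = (-2, 2)
  L6 recharge: idle → wire stays (-2, 2)
  actuator = (-2, 2)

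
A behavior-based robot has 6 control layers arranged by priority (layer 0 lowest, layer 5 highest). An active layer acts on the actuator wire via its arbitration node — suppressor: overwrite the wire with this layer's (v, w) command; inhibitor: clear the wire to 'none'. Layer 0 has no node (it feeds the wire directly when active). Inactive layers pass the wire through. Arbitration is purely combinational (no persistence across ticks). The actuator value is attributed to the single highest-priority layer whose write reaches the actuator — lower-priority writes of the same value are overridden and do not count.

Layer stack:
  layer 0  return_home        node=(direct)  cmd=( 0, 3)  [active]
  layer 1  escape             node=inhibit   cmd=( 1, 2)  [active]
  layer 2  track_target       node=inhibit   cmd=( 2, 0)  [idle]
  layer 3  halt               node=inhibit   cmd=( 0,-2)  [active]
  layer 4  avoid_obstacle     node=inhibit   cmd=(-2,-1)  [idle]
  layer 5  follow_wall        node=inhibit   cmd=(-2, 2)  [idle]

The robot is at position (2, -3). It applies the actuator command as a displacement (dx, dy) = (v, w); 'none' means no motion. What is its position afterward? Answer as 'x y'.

[0] return_home on; wire := (0, 3)
[1] escape on (inhibit); wire := none
[2] track_target off; pass none
[3] halt on (inhibit); wire := none
[4] avoid_obstacle off; pass none
[5] follow_wall off; pass none
output none
position: (2, -3) + none = (2, -3)

2 -3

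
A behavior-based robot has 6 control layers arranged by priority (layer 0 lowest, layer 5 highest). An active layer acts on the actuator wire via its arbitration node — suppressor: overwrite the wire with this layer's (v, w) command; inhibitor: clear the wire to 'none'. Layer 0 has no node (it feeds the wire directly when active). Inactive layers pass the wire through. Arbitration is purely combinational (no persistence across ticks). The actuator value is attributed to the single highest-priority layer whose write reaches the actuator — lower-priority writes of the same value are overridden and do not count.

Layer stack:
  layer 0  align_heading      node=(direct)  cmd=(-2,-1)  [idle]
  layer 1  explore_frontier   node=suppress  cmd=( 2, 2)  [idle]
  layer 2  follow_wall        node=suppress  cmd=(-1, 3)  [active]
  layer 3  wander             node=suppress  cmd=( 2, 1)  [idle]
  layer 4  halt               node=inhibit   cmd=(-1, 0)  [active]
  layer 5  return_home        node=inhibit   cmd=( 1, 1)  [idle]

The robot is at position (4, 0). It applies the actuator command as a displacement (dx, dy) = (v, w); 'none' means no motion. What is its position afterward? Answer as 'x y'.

4 0

L0 align_heading: idle → wire = none
L1 explore_frontier: idle → wire stays none
L2 follow_wall: active, suppressor → wire = (-1, 3)
L3 wander: idle → wire stays (-1, 3)
L4 halt: active, inhibitor → wire = none
L5 return_home: idle → wire stays none
actuator = none
position: (4, 0) + none = (4, 0)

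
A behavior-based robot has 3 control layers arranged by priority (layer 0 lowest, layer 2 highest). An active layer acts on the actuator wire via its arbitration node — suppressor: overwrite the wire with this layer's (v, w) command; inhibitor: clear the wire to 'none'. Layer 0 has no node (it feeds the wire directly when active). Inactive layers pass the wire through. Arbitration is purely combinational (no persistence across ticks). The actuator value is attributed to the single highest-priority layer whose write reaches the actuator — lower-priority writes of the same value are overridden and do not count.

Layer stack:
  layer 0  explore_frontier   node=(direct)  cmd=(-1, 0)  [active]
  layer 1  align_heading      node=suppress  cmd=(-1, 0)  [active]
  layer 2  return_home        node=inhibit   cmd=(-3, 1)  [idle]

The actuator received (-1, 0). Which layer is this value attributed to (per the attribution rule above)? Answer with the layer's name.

align_heading

[0] explore_frontier on; wire := (-1, 0)
[1] align_heading on (suppress); wire := (-1, 0)
[2] return_home off; pass (-1, 0)
output (-1, 0)
last writer: layer 1 = align_heading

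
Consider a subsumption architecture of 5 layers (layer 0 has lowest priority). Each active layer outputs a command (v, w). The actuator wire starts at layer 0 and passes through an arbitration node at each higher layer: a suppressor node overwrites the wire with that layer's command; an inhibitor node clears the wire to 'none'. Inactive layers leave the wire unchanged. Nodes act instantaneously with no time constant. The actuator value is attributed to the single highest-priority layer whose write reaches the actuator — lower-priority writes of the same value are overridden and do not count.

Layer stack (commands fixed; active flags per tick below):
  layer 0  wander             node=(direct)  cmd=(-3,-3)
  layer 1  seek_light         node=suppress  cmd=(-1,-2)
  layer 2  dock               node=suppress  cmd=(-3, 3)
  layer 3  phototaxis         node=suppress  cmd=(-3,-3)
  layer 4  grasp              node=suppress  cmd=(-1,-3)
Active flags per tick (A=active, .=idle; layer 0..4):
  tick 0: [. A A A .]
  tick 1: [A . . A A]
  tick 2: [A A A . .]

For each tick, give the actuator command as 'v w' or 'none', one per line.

tick 0:
  layer 0 (wander) idle — none
  layer 1 (seek_light) active — suppresses: (-1, -2)
  layer 2 (dock) active — suppresses: (-3, 3)
  layer 3 (phototaxis) active — suppresses: (-3, -3)
  layer 4 (grasp) idle — unchanged: (-3, -3)
  → actuator (-3, -3)
tick 1:
  layer 0 (wander) active — direct: (-3, -3)
  layer 1 (seek_light) idle — unchanged: (-3, -3)
  layer 2 (dock) idle — unchanged: (-3, -3)
  layer 3 (phototaxis) active — suppresses: (-3, -3)
  layer 4 (grasp) active — suppresses: (-1, -3)
  → actuator (-1, -3)
tick 2:
  layer 0 (wander) active — direct: (-3, -3)
  layer 1 (seek_light) active — suppresses: (-1, -2)
  layer 2 (dock) active — suppresses: (-3, 3)
  layer 3 (phototaxis) idle — unchanged: (-3, 3)
  layer 4 (grasp) idle — unchanged: (-3, 3)
  → actuator (-3, 3)

-3 -3
-1 -3
-3 3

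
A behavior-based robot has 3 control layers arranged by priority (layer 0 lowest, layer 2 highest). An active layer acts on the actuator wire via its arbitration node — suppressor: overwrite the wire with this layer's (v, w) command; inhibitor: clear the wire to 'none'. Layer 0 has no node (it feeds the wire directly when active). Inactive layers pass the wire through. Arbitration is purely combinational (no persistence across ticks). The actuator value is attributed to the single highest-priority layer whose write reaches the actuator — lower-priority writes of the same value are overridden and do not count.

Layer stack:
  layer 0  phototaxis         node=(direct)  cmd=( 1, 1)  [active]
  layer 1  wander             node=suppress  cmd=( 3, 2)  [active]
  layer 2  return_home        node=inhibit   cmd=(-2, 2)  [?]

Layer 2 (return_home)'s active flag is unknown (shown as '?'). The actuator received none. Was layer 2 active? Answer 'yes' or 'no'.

yes

If layer 2 is active=yes:
  actuator would be none
If layer 2 is active=no:
  actuator would be (3, 2)
Observed none, so layer 2 was active.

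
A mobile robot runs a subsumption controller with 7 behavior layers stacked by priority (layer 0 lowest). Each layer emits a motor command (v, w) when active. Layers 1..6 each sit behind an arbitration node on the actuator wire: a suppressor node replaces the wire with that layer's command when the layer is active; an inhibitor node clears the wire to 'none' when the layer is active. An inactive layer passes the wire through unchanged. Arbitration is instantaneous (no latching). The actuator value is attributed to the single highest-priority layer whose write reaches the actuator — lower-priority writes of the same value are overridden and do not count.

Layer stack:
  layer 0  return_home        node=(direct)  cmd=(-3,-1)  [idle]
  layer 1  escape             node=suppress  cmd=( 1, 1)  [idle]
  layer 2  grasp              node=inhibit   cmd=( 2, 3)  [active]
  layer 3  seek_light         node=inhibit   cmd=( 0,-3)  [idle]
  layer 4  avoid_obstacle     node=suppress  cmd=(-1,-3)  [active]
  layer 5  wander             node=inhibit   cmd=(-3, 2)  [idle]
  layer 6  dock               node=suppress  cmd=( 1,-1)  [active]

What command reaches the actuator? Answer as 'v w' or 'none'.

L0 return_home: idle → wire = none
L1 escape: idle → wire stays none
L2 grasp: active, inhibitor → wire = none
L3 seek_light: idle → wire stays none
L4 avoid_obstacle: active, suppressor → wire = (-1, -3)
L5 wander: idle → wire stays (-1, -3)
L6 dock: active, suppressor → wire = (1, -1)
actuator = (1, -1)

1 -1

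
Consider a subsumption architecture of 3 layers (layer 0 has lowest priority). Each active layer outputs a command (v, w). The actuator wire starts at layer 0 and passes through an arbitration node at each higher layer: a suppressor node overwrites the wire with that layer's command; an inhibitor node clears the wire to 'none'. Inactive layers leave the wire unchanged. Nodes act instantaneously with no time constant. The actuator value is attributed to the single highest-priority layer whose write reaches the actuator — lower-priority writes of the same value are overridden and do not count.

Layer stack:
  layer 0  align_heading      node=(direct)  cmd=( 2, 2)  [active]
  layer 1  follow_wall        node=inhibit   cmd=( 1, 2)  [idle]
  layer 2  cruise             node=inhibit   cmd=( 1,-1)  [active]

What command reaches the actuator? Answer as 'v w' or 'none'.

[0] align_heading on; wire := (2, 2)
[1] follow_wall off; pass (2, 2)
[2] cruise on (inhibit); wire := none
output none

none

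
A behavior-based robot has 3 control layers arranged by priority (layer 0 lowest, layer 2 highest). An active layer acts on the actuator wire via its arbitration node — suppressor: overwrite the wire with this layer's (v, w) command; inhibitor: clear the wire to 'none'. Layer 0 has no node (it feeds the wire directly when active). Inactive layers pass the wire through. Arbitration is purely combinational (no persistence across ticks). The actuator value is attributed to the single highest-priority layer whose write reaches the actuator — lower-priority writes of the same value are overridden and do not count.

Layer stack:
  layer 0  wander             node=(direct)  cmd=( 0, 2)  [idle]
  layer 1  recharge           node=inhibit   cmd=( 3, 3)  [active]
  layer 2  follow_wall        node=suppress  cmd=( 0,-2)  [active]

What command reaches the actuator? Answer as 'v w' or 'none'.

0 -2

layer 0 (wander) idle — none
layer 1 (recharge) active — inhibits: none
layer 2 (follow_wall) active — suppresses: (0, -2)
→ actuator (0, -2)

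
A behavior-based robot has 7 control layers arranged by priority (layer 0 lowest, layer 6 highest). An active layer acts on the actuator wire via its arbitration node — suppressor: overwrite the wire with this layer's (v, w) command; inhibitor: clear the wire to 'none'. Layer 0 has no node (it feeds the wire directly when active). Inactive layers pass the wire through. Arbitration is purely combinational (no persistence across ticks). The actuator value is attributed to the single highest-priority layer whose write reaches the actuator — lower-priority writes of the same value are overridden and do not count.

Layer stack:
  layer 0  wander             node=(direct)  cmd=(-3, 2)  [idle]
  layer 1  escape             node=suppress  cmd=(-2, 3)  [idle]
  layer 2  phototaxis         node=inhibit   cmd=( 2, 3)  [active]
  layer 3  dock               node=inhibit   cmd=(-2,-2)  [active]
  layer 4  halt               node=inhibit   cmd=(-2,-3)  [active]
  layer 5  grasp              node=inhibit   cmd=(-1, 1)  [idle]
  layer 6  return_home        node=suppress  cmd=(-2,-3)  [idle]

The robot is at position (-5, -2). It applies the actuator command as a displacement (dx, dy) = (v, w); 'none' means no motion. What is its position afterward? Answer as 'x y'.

-5 -2

layer 0 (wander) idle — none
layer 1 (escape) idle — unchanged: none
layer 2 (phototaxis) active — inhibits: none
layer 3 (dock) active — inhibits: none
layer 4 (halt) active — inhibits: none
layer 5 (grasp) idle — unchanged: none
layer 6 (return_home) idle — unchanged: none
→ actuator none
position: (-5, -2) + none = (-5, -2)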